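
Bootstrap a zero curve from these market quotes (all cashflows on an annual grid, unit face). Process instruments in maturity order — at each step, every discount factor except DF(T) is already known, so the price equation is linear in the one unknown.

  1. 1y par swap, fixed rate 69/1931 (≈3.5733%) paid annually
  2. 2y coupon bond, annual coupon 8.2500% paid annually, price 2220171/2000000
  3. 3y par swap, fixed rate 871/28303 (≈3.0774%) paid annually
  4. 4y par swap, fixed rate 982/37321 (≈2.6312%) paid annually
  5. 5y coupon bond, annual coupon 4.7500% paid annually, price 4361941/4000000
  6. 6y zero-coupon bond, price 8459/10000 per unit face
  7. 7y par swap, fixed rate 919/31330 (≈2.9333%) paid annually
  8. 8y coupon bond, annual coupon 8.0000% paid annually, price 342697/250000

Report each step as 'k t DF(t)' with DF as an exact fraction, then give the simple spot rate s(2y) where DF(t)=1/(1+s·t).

1 1 1931/2000
2 2 9519/10000
3 3 9129/10000
4 4 4509/5000
5 5 4359/5000
6 6 8459/10000
7 7 4081/5000
8 8 8051/10000
s(2y) = (1/(9519/10000) − 1)/(2) = 481/19038 ≈ 2.5265%

step 1 [1y] swap r/1=69/1931: DF=(1 − 69/1931·(0))/(1+69/1931) = 1931/2000 ≈ 0.965500
step 2 [2y] bond c/1=33/400: DF=(2220171/2000000 − 33/400·(0.965500))/(1+33/400) = 9519/10000 ≈ 0.951900
step 3 [3y] swap r/1=871/28303: DF=(1 − 871/28303·(0.965500+0.951900))/(1+871/28303) = 9129/10000 ≈ 0.912900
step 4 [4y] swap r/1=982/37321: DF=(1 − 982/37321·(0.965500+0.951900+0.912900))/(1+982/37321) = 4509/5000 ≈ 0.901800
step 5 [5y] bond c/1=19/400: DF=(4361941/4000000 − 19/400·(0.965500+0.951900+0.912900+0.901800))/(1+19/400) = 4359/5000 ≈ 0.871800
step 6 [6y] zero: DF = P = 8459/10000 ≈ 0.845900
step 7 [7y] swap r/1=919/31330: DF=(1 − 919/31330·(0.965500+0.951900+0.912900+0.901800+0.871800+0.845900))/(1+919/31330) = 4081/5000 ≈ 0.816200
step 8 [8y] bond c/1=2/25: DF=(342697/250000 − 2/25·(0.965500+0.951900+0.912900+0.901800+0.871800+0.845900+0.816200))/(1+2/25) = 8051/10000 ≈ 0.805100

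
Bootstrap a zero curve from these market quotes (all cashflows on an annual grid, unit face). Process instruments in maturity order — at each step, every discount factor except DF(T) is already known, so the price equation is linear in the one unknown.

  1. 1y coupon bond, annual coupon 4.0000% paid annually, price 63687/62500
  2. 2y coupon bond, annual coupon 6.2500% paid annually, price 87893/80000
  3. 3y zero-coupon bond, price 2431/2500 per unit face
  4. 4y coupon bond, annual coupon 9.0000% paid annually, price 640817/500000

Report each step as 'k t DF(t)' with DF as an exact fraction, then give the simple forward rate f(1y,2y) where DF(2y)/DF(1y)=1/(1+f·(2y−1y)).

step 1 [1y] bond c/1=1/25: DF=(63687/62500 − 1/25·(0))/(1+1/25) = 4899/5000 ≈ 0.979800
step 2 [2y] bond c/1=1/16: DF=(87893/80000 − 1/16·(0.979800))/(1+1/16) = 2441/2500 ≈ 0.976400
step 3 [3y] zero: DF = P = 2431/2500 ≈ 0.972400
step 4 [4y] bond c/1=9/100: DF=(640817/500000 − 9/100·(0.979800+0.976400+0.972400))/(1+9/100) = 467/500 ≈ 0.934000

1 1 4899/5000
2 2 2441/2500
3 3 2431/2500
4 4 467/500
f(1y,2y) = ((4899/5000)/(2441/2500) − 1)/(1) = 17/4882 ≈ 0.3482%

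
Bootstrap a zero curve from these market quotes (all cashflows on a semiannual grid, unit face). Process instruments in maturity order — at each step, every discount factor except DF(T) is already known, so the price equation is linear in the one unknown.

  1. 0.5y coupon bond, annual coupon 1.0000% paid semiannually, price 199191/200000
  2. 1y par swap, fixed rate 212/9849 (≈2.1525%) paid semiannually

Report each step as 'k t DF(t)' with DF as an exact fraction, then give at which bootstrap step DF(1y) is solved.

step 1 [0.5y] bond c/2=1/200: DF=(199191/200000 − 1/200·(0))/(1+1/200) = 991/1000 ≈ 0.991000
step 2 [1y] swap r/2=106/9849: DF=(1 − 106/9849·(0.991000))/(1+106/9849) = 2447/2500 ≈ 0.978800

1 1/2 991/1000
2 1 2447/2500
DF(1y) is solved at step 2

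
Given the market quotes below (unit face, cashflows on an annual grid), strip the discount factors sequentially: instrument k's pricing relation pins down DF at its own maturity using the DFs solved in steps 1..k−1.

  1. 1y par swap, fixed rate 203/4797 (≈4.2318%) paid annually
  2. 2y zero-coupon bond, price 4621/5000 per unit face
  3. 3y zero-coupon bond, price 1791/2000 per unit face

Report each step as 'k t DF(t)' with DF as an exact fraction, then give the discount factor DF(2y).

step 1 [1y] swap r/1=203/4797: DF=(1 − 203/4797·(0))/(1+203/4797) = 4797/5000 ≈ 0.959400
step 2 [2y] zero: DF = P = 4621/5000 ≈ 0.924200
step 3 [3y] zero: DF = P = 1791/2000 ≈ 0.895500

1 1 4797/5000
2 2 4621/5000
3 3 1791/2000
DF(2y) = 4621/5000 ≈ 0.924200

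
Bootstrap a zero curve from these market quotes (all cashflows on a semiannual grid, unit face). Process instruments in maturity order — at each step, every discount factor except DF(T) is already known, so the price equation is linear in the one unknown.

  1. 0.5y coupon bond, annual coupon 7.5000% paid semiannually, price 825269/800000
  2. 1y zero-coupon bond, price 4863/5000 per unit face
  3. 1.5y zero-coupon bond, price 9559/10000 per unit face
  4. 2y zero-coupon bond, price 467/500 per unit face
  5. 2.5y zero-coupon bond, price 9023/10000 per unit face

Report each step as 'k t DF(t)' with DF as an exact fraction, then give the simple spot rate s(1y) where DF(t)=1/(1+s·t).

step 1 [0.5y] bond c/2=3/80: DF=(825269/800000 − 3/80·(0))/(1+3/80) = 9943/10000 ≈ 0.994300
step 2 [1y] zero: DF = P = 4863/5000 ≈ 0.972600
step 3 [1.5y] zero: DF = P = 9559/10000 ≈ 0.955900
step 4 [2y] zero: DF = P = 467/500 ≈ 0.934000
step 5 [2.5y] zero: DF = P = 9023/10000 ≈ 0.902300

1 1/2 9943/10000
2 1 4863/5000
3 3/2 9559/10000
4 2 467/500
5 5/2 9023/10000
s(1y) = (1/(4863/5000) − 1)/(1) = 137/4863 ≈ 2.8172%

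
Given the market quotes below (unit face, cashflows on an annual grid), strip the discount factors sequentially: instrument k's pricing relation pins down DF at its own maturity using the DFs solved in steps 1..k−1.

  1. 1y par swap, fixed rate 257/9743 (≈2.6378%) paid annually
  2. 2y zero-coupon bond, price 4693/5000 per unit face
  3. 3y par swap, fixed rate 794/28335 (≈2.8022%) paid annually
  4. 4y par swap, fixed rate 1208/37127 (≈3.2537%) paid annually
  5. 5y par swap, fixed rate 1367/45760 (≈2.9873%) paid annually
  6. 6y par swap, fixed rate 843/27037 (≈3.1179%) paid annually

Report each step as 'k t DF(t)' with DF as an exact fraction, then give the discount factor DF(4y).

1 1 9743/10000
2 2 4693/5000
3 3 4603/5000
4 4 1099/1250
5 5 8633/10000
6 6 4157/5000
DF(4y) = 1099/1250 ≈ 0.879200

step 1 [1y] swap r/1=257/9743: DF=(1 − 257/9743·(0))/(1+257/9743) = 9743/10000 ≈ 0.974300
step 2 [2y] zero: DF = P = 4693/5000 ≈ 0.938600
step 3 [3y] swap r/1=794/28335: DF=(1 − 794/28335·(0.974300+0.938600))/(1+794/28335) = 4603/5000 ≈ 0.920600
step 4 [4y] swap r/1=1208/37127: DF=(1 − 1208/37127·(0.974300+0.938600+0.920600))/(1+1208/37127) = 1099/1250 ≈ 0.879200
step 5 [5y] swap r/1=1367/45760: DF=(1 − 1367/45760·(0.974300+0.938600+0.920600+0.879200))/(1+1367/45760) = 8633/10000 ≈ 0.863300
step 6 [6y] swap r/1=843/27037: DF=(1 − 843/27037·(0.974300+0.938600+0.920600+0.879200+0.863300))/(1+843/27037) = 4157/5000 ≈ 0.831400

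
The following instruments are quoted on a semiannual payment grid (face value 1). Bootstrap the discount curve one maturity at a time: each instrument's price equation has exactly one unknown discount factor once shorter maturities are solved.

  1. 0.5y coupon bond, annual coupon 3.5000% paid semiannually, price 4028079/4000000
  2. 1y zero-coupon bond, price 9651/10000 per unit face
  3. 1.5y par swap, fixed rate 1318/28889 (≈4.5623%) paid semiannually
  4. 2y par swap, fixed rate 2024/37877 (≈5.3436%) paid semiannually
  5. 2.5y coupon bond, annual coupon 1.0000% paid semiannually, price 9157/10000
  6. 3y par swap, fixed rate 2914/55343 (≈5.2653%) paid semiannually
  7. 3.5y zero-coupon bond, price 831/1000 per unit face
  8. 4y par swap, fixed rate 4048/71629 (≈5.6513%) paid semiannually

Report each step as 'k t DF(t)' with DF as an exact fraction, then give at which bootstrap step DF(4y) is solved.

1 1/2 9897/10000
2 1 9651/10000
3 3/2 9341/10000
4 2 2247/2500
5 5/2 8923/10000
6 3 8543/10000
7 7/2 831/1000
8 4 997/1250
DF(4y) is solved at step 8

step 1 [0.5y] bond c/2=7/400: DF=(4028079/4000000 − 7/400·(0))/(1+7/400) = 9897/10000 ≈ 0.989700
step 2 [1y] zero: DF = P = 9651/10000 ≈ 0.965100
step 3 [1.5y] swap r/2=659/28889: DF=(1 − 659/28889·(0.989700+0.965100))/(1+659/28889) = 9341/10000 ≈ 0.934100
step 4 [2y] swap r/2=1012/37877: DF=(1 − 1012/37877·(0.989700+0.965100+0.934100))/(1+1012/37877) = 2247/2500 ≈ 0.898800
step 5 [2.5y] bond c/2=1/200: DF=(9157/10000 − 1/200·(0.989700+0.965100+0.934100+0.898800))/(1+1/200) = 8923/10000 ≈ 0.892300
step 6 [3y] swap r/2=1457/55343: DF=(1 − 1457/55343·(0.989700+0.965100+0.934100+0.898800+0.892300))/(1+1457/55343) = 8543/10000 ≈ 0.854300
step 7 [3.5y] zero: DF = P = 831/1000 ≈ 0.831000
step 8 [4y] swap r/2=2024/71629: DF=(1 − 2024/71629·(0.989700+0.965100+0.934100+0.898800+0.892300+0.854300+0.831000))/(1+2024/71629) = 997/1250 ≈ 0.797600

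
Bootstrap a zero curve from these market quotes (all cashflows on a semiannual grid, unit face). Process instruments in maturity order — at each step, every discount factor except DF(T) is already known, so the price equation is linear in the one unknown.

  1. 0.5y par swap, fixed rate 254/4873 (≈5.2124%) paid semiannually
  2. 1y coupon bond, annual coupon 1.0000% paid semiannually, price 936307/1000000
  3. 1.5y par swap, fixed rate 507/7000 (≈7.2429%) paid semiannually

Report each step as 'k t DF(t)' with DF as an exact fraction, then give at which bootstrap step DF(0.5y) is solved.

step 1 [0.5y] swap r/2=127/4873: DF=(1 − 127/4873·(0))/(1+127/4873) = 4873/5000 ≈ 0.974600
step 2 [1y] bond c/2=1/200: DF=(936307/1000000 − 1/200·(0.974600))/(1+1/200) = 2317/2500 ≈ 0.926800
step 3 [1.5y] swap r/2=507/14000: DF=(1 − 507/14000·(0.974600+0.926800))/(1+507/14000) = 4493/5000 ≈ 0.898600

1 1/2 4873/5000
2 1 2317/2500
3 3/2 4493/5000
DF(0.5y) is solved at step 1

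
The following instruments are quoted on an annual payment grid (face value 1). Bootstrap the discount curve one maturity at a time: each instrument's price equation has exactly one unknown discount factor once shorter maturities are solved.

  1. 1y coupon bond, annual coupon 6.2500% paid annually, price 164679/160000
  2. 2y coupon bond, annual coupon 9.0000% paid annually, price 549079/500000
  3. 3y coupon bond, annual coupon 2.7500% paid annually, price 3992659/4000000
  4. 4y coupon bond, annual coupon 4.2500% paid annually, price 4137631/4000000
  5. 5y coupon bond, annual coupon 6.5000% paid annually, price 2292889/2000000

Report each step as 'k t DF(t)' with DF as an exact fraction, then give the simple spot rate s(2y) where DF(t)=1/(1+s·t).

step 1 [1y] bond c/1=1/16: DF=(164679/160000 − 1/16·(0))/(1+1/16) = 9687/10000 ≈ 0.968700
step 2 [2y] bond c/1=9/100: DF=(549079/500000 − 9/100·(0.968700))/(1+9/100) = 371/400 ≈ 0.927500
step 3 [3y] bond c/1=11/400: DF=(3992659/4000000 − 11/400·(0.968700+0.927500))/(1+11/400) = 9207/10000 ≈ 0.920700
step 4 [4y] bond c/1=17/400: DF=(4137631/4000000 − 17/400·(0.968700+0.927500+0.920700))/(1+17/400) = 4387/5000 ≈ 0.877400
step 5 [5y] bond c/1=13/200: DF=(2292889/2000000 − 13/200·(0.968700+0.927500+0.920700+0.877400))/(1+13/200) = 851/1000 ≈ 0.851000

1 1 9687/10000
2 2 371/400
3 3 9207/10000
4 4 4387/5000
5 5 851/1000
s(2y) = (1/(371/400) − 1)/(2) = 29/742 ≈ 3.9084%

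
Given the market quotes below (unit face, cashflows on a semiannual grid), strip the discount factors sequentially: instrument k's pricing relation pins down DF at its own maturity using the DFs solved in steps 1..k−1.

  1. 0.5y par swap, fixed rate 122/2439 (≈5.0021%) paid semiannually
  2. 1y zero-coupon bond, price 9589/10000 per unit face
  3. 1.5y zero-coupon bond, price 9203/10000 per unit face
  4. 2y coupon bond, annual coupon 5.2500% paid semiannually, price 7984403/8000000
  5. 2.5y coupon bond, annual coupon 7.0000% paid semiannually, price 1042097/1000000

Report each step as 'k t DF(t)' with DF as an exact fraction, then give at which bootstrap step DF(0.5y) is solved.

step 1 [0.5y] swap r/2=61/2439: DF=(1 − 61/2439·(0))/(1+61/2439) = 2439/2500 ≈ 0.975600
step 2 [1y] zero: DF = P = 9589/10000 ≈ 0.958900
step 3 [1.5y] zero: DF = P = 9203/10000 ≈ 0.920300
step 4 [2y] bond c/2=21/800: DF=(7984403/8000000 − 21/800·(0.975600+0.958900+0.920300))/(1+21/800) = 1799/2000 ≈ 0.899500
step 5 [2.5y] bond c/2=7/200: DF=(1042097/1000000 − 7/200·(0.975600+0.958900+0.920300+0.899500))/(1+7/200) = 8799/10000 ≈ 0.879900

1 1/2 2439/2500
2 1 9589/10000
3 3/2 9203/10000
4 2 1799/2000
5 5/2 8799/10000
DF(0.5y) is solved at step 1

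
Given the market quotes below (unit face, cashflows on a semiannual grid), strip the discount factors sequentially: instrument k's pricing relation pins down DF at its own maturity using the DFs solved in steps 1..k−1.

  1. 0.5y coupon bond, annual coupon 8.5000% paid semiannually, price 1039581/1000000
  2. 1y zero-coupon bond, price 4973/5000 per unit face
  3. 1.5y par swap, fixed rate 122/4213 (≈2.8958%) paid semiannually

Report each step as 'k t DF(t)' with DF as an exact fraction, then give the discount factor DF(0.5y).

1 1/2 2493/2500
2 1 4973/5000
3 3/2 9573/10000
DF(0.5y) = 2493/2500 ≈ 0.997200

step 1 [0.5y] bond c/2=17/400: DF=(1039581/1000000 − 17/400·(0))/(1+17/400) = 2493/2500 ≈ 0.997200
step 2 [1y] zero: DF = P = 4973/5000 ≈ 0.994600
step 3 [1.5y] swap r/2=61/4213: DF=(1 − 61/4213·(0.997200+0.994600))/(1+61/4213) = 9573/10000 ≈ 0.957300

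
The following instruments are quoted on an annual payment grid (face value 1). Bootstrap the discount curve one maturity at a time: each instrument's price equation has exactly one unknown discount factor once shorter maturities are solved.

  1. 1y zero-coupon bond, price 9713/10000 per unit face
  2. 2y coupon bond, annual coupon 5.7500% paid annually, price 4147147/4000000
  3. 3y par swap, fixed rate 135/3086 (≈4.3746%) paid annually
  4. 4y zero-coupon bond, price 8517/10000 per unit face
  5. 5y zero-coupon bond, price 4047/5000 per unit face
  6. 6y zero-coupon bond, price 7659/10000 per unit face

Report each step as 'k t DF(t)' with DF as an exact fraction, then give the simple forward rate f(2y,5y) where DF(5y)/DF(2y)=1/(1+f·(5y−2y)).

1 1 9713/10000
2 2 2319/2500
3 3 1757/2000
4 4 8517/10000
5 5 4047/5000
6 6 7659/10000
f(2y,5y) = ((2319/2500)/(4047/5000) − 1)/(3) = 197/4047 ≈ 4.8678%

step 1 [1y] zero: DF = P = 9713/10000 ≈ 0.971300
step 2 [2y] bond c/1=23/400: DF=(4147147/4000000 − 23/400·(0.971300))/(1+23/400) = 2319/2500 ≈ 0.927600
step 3 [3y] swap r/1=135/3086: DF=(1 − 135/3086·(0.971300+0.927600))/(1+135/3086) = 1757/2000 ≈ 0.878500
step 4 [4y] zero: DF = P = 8517/10000 ≈ 0.851700
step 5 [5y] zero: DF = P = 4047/5000 ≈ 0.809400
step 6 [6y] zero: DF = P = 7659/10000 ≈ 0.765900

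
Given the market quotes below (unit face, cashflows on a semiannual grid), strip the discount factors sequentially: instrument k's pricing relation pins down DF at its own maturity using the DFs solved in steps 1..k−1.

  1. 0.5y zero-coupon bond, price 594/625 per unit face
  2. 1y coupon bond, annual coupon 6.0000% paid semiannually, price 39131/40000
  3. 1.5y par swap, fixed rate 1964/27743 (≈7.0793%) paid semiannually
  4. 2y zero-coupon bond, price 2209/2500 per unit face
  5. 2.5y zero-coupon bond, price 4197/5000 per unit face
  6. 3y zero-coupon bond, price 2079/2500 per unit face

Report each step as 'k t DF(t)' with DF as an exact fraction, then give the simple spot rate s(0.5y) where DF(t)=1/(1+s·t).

step 1 [0.5y] zero: DF = P = 594/625 ≈ 0.950400
step 2 [1y] bond c/2=3/100: DF=(39131/40000 − 3/100·(0.950400))/(1+3/100) = 9221/10000 ≈ 0.922100
step 3 [1.5y] swap r/2=982/27743: DF=(1 − 982/27743·(0.950400+0.922100))/(1+982/27743) = 4509/5000 ≈ 0.901800
step 4 [2y] zero: DF = P = 2209/2500 ≈ 0.883600
step 5 [2.5y] zero: DF = P = 4197/5000 ≈ 0.839400
step 6 [3y] zero: DF = P = 2079/2500 ≈ 0.831600

1 1/2 594/625
2 1 9221/10000
3 3/2 4509/5000
4 2 2209/2500
5 5/2 4197/5000
6 3 2079/2500
s(0.5y) = (1/(594/625) − 1)/(1/2) = 31/297 ≈ 10.4377%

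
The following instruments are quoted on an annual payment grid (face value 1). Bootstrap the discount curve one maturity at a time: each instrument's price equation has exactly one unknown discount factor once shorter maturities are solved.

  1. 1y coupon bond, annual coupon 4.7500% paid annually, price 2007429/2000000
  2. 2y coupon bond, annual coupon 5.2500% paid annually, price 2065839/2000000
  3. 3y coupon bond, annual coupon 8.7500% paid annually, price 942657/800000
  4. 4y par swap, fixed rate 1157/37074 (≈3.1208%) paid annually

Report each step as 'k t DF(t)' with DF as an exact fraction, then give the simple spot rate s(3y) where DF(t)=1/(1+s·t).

step 1 [1y] bond c/1=19/400: DF=(2007429/2000000 − 19/400·(0))/(1+19/400) = 4791/5000 ≈ 0.958200
step 2 [2y] bond c/1=21/400: DF=(2065839/2000000 − 21/400·(0.958200))/(1+21/400) = 1167/1250 ≈ 0.933600
step 3 [3y] bond c/1=7/80: DF=(942657/800000 − 7/80·(0.958200+0.933600))/(1+7/80) = 9313/10000 ≈ 0.931300
step 4 [4y] swap r/1=1157/37074: DF=(1 − 1157/37074·(0.958200+0.933600+0.931300))/(1+1157/37074) = 8843/10000 ≈ 0.884300

1 1 4791/5000
2 2 1167/1250
3 3 9313/10000
4 4 8843/10000
s(3y) = (1/(9313/10000) − 1)/(3) = 229/9313 ≈ 2.4589%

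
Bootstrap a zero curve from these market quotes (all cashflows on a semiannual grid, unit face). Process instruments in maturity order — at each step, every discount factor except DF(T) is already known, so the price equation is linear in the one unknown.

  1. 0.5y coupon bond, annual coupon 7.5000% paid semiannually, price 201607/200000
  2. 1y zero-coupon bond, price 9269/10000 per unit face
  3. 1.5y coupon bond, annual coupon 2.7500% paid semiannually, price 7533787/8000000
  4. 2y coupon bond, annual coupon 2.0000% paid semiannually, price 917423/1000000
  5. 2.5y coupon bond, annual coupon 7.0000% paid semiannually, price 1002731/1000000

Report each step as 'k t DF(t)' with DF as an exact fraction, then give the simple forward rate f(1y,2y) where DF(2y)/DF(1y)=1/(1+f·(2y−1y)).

step 1 [0.5y] bond c/2=3/80: DF=(201607/200000 − 3/80·(0))/(1+3/80) = 2429/2500 ≈ 0.971600
step 2 [1y] zero: DF = P = 9269/10000 ≈ 0.926900
step 3 [1.5y] bond c/2=11/800: DF=(7533787/8000000 − 11/800·(0.971600+0.926900))/(1+11/800) = 1129/1250 ≈ 0.903200
step 4 [2y] bond c/2=1/100: DF=(917423/1000000 − 1/100·(0.971600+0.926900+0.903200))/(1+1/100) = 4403/5000 ≈ 0.880600
step 5 [2.5y] bond c/2=7/200: DF=(1002731/1000000 − 7/200·(0.971600+0.926900+0.903200+0.880600))/(1+7/200) = 8443/10000 ≈ 0.844300

1 1/2 2429/2500
2 1 9269/10000
3 3/2 1129/1250
4 2 4403/5000
5 5/2 8443/10000
f(1y,2y) = ((9269/10000)/(4403/5000) − 1)/(1) = 463/8806 ≈ 5.2578%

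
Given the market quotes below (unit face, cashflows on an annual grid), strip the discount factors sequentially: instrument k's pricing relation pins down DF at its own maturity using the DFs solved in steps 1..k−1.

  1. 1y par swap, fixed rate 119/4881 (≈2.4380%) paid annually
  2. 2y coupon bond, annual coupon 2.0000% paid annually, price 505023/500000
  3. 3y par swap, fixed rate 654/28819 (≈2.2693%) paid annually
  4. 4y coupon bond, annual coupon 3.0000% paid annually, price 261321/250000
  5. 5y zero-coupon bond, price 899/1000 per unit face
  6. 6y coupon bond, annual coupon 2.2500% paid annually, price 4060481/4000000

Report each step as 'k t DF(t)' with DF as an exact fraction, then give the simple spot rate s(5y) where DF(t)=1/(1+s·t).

step 1 [1y] swap r/1=119/4881: DF=(1 − 119/4881·(0))/(1+119/4881) = 4881/5000 ≈ 0.976200
step 2 [2y] bond c/1=1/50: DF=(505023/500000 − 1/50·(0.976200))/(1+1/50) = 9711/10000 ≈ 0.971100
step 3 [3y] swap r/1=654/28819: DF=(1 − 654/28819·(0.976200+0.971100))/(1+654/28819) = 4673/5000 ≈ 0.934600
step 4 [4y] bond c/1=3/100: DF=(261321/250000 − 3/100·(0.976200+0.971100+0.934600))/(1+3/100) = 9309/10000 ≈ 0.930900
step 5 [5y] zero: DF = P = 899/1000 ≈ 0.899000
step 6 [6y] bond c/1=9/400: DF=(4060481/4000000 − 9/400·(0.976200+0.971100+0.934600+0.930900+0.899000))/(1+9/400) = 8891/10000 ≈ 0.889100

1 1 4881/5000
2 2 9711/10000
3 3 4673/5000
4 4 9309/10000
5 5 899/1000
6 6 8891/10000
s(5y) = (1/(899/1000) − 1)/(5) = 101/4495 ≈ 2.2469%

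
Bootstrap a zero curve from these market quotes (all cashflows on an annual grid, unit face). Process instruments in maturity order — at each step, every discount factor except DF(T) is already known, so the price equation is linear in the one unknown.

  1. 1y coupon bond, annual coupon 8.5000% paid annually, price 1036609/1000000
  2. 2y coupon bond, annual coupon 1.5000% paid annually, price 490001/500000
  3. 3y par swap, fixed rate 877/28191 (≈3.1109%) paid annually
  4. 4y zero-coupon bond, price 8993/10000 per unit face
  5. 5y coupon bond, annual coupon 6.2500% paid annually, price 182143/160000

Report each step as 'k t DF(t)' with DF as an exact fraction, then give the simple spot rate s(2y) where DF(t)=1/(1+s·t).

step 1 [1y] bond c/1=17/200: DF=(1036609/1000000 − 17/200·(0))/(1+17/200) = 4777/5000 ≈ 0.955400
step 2 [2y] bond c/1=3/200: DF=(490001/500000 − 3/200·(0.955400))/(1+3/200) = 4757/5000 ≈ 0.951400
step 3 [3y] swap r/1=877/28191: DF=(1 − 877/28191·(0.955400+0.951400))/(1+877/28191) = 9123/10000 ≈ 0.912300
step 4 [4y] zero: DF = P = 8993/10000 ≈ 0.899300
step 5 [5y] bond c/1=1/16: DF=(182143/160000 − 1/16·(0.955400+0.951400+0.912300+0.899300))/(1+1/16) = 8527/10000 ≈ 0.852700

1 1 4777/5000
2 2 4757/5000
3 3 9123/10000
4 4 8993/10000
5 5 8527/10000
s(2y) = (1/(4757/5000) − 1)/(2) = 243/9514 ≈ 2.5541%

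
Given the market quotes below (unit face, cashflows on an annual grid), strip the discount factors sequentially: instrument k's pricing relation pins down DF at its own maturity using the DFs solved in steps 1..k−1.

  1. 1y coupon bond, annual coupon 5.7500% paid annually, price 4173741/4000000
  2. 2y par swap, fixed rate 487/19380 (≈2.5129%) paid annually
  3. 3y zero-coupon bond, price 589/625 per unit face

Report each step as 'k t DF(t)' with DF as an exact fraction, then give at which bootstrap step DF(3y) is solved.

step 1 [1y] bond c/1=23/400: DF=(4173741/4000000 − 23/400·(0))/(1+23/400) = 9867/10000 ≈ 0.986700
step 2 [2y] swap r/1=487/19380: DF=(1 − 487/19380·(0.986700))/(1+487/19380) = 9513/10000 ≈ 0.951300
step 3 [3y] zero: DF = P = 589/625 ≈ 0.942400

1 1 9867/10000
2 2 9513/10000
3 3 589/625
DF(3y) is solved at step 3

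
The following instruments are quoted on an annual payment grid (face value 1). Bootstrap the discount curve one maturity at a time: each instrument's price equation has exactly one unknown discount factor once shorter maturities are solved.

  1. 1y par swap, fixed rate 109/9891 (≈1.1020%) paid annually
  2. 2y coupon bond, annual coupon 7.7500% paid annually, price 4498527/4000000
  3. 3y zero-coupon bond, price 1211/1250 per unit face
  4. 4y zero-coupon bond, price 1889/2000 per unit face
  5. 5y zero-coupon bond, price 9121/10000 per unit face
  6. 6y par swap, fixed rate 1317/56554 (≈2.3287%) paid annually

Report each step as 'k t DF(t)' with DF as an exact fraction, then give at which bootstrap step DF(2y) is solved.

1 1 9891/10000
2 2 4863/5000
3 3 1211/1250
4 4 1889/2000
5 5 9121/10000
6 6 8683/10000
DF(2y) is solved at step 2

step 1 [1y] swap r/1=109/9891: DF=(1 − 109/9891·(0))/(1+109/9891) = 9891/10000 ≈ 0.989100
step 2 [2y] bond c/1=31/400: DF=(4498527/4000000 − 31/400·(0.989100))/(1+31/400) = 4863/5000 ≈ 0.972600
step 3 [3y] zero: DF = P = 1211/1250 ≈ 0.968800
step 4 [4y] zero: DF = P = 1889/2000 ≈ 0.944500
step 5 [5y] zero: DF = P = 9121/10000 ≈ 0.912100
step 6 [6y] swap r/1=1317/56554: DF=(1 − 1317/56554·(0.989100+0.972600+0.968800+0.944500+0.912100))/(1+1317/56554) = 8683/10000 ≈ 0.868300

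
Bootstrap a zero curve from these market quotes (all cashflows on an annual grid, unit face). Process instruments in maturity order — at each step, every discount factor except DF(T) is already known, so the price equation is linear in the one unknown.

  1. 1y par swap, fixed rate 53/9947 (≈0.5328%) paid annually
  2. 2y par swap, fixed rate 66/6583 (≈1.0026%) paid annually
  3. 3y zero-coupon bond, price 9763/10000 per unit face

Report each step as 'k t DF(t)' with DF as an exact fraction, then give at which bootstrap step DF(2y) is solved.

step 1 [1y] swap r/1=53/9947: DF=(1 − 53/9947·(0))/(1+53/9947) = 9947/10000 ≈ 0.994700
step 2 [2y] swap r/1=66/6583: DF=(1 − 66/6583·(0.994700))/(1+66/6583) = 4901/5000 ≈ 0.980200
step 3 [3y] zero: DF = P = 9763/10000 ≈ 0.976300

1 1 9947/10000
2 2 4901/5000
3 3 9763/10000
DF(2y) is solved at step 2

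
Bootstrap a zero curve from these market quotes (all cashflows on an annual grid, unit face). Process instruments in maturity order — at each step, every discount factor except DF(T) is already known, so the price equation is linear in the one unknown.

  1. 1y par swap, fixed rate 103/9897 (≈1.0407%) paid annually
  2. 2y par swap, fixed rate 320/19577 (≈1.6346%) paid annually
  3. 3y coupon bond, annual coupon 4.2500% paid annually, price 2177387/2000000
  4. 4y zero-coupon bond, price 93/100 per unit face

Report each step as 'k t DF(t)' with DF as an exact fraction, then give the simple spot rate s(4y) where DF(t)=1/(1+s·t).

step 1 [1y] swap r/1=103/9897: DF=(1 − 103/9897·(0))/(1+103/9897) = 9897/10000 ≈ 0.989700
step 2 [2y] swap r/1=320/19577: DF=(1 − 320/19577·(0.989700))/(1+320/19577) = 121/125 ≈ 0.968000
step 3 [3y] bond c/1=17/400: DF=(2177387/2000000 − 17/400·(0.989700+0.968000))/(1+17/400) = 1929/2000 ≈ 0.964500
step 4 [4y] zero: DF = P = 93/100 ≈ 0.930000

1 1 9897/10000
2 2 121/125
3 3 1929/2000
4 4 93/100
s(4y) = (1/(93/100) − 1)/(4) = 7/372 ≈ 1.8817%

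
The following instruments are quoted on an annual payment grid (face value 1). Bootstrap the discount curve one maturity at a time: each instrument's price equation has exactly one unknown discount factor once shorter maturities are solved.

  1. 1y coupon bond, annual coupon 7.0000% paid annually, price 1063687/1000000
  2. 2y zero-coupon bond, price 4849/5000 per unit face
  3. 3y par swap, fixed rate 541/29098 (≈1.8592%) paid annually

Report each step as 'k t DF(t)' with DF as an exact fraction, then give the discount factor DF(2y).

1 1 9941/10000
2 2 4849/5000
3 3 9459/10000
DF(2y) = 4849/5000 ≈ 0.969800

step 1 [1y] bond c/1=7/100: DF=(1063687/1000000 − 7/100·(0))/(1+7/100) = 9941/10000 ≈ 0.994100
step 2 [2y] zero: DF = P = 4849/5000 ≈ 0.969800
step 3 [3y] swap r/1=541/29098: DF=(1 − 541/29098·(0.994100+0.969800))/(1+541/29098) = 9459/10000 ≈ 0.945900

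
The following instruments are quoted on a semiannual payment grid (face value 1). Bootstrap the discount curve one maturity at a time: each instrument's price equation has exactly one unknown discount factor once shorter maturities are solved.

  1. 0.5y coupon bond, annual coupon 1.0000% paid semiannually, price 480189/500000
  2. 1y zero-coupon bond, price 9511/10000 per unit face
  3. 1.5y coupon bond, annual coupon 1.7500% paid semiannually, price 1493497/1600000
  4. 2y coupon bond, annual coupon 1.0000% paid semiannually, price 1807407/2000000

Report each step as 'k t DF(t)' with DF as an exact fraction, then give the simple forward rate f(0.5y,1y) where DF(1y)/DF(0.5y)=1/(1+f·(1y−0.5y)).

1 1/2 2389/2500
2 1 9511/10000
3 3/2 568/625
4 2 2213/2500
f(0.5y,1y) = ((2389/2500)/(9511/10000) − 1)/(1/2) = 90/9511 ≈ 0.9463%

step 1 [0.5y] bond c/2=1/200: DF=(480189/500000 − 1/200·(0))/(1+1/200) = 2389/2500 ≈ 0.955600
step 2 [1y] zero: DF = P = 9511/10000 ≈ 0.951100
step 3 [1.5y] bond c/2=7/800: DF=(1493497/1600000 − 7/800·(0.955600+0.951100))/(1+7/800) = 568/625 ≈ 0.908800
step 4 [2y] bond c/2=1/200: DF=(1807407/2000000 − 1/200·(0.955600+0.951100+0.908800))/(1+1/200) = 2213/2500 ≈ 0.885200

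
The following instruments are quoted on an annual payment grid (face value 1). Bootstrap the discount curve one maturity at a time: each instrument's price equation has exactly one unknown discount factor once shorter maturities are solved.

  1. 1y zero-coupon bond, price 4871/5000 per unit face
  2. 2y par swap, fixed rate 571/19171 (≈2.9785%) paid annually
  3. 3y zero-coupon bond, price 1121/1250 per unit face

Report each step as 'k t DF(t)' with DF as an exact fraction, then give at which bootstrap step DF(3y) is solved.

step 1 [1y] zero: DF = P = 4871/5000 ≈ 0.974200
step 2 [2y] swap r/1=571/19171: DF=(1 − 571/19171·(0.974200))/(1+571/19171) = 9429/10000 ≈ 0.942900
step 3 [3y] zero: DF = P = 1121/1250 ≈ 0.896800

1 1 4871/5000
2 2 9429/10000
3 3 1121/1250
DF(3y) is solved at step 3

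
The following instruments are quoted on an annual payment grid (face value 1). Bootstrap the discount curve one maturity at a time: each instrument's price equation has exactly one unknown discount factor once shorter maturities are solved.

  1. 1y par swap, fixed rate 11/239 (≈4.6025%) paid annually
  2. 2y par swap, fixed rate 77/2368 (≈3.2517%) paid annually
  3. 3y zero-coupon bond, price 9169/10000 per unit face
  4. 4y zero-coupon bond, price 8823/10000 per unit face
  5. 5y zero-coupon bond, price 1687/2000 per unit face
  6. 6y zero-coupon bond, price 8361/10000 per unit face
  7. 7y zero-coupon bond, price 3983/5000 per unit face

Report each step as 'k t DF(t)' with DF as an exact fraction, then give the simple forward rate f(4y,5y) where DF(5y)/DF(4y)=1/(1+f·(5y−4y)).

step 1 [1y] swap r/1=11/239: DF=(1 − 11/239·(0))/(1+11/239) = 239/250 ≈ 0.956000
step 2 [2y] swap r/1=77/2368: DF=(1 − 77/2368·(0.956000))/(1+77/2368) = 1173/1250 ≈ 0.938400
step 3 [3y] zero: DF = P = 9169/10000 ≈ 0.916900
step 4 [4y] zero: DF = P = 8823/10000 ≈ 0.882300
step 5 [5y] zero: DF = P = 1687/2000 ≈ 0.843500
step 6 [6y] zero: DF = P = 8361/10000 ≈ 0.836100
step 7 [7y] zero: DF = P = 3983/5000 ≈ 0.796600

1 1 239/250
2 2 1173/1250
3 3 9169/10000
4 4 8823/10000
5 5 1687/2000
6 6 8361/10000
7 7 3983/5000
f(4y,5y) = ((8823/10000)/(1687/2000) − 1)/(1) = 388/8435 ≈ 4.5999%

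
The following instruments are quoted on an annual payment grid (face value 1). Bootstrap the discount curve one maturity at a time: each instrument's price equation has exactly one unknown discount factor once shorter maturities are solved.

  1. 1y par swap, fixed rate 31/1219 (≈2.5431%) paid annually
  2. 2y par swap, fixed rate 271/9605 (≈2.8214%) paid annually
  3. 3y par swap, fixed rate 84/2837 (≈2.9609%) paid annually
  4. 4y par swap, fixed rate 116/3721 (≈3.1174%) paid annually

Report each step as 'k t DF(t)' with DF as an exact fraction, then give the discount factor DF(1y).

1 1 1219/1250
2 2 4729/5000
3 3 229/250
4 4 221/250
DF(1y) = 1219/1250 ≈ 0.975200

step 1 [1y] swap r/1=31/1219: DF=(1 − 31/1219·(0))/(1+31/1219) = 1219/1250 ≈ 0.975200
step 2 [2y] swap r/1=271/9605: DF=(1 − 271/9605·(0.975200))/(1+271/9605) = 4729/5000 ≈ 0.945800
step 3 [3y] swap r/1=84/2837: DF=(1 − 84/2837·(0.975200+0.945800))/(1+84/2837) = 229/250 ≈ 0.916000
step 4 [4y] swap r/1=116/3721: DF=(1 − 116/3721·(0.975200+0.945800+0.916000))/(1+116/3721) = 221/250 ≈ 0.884000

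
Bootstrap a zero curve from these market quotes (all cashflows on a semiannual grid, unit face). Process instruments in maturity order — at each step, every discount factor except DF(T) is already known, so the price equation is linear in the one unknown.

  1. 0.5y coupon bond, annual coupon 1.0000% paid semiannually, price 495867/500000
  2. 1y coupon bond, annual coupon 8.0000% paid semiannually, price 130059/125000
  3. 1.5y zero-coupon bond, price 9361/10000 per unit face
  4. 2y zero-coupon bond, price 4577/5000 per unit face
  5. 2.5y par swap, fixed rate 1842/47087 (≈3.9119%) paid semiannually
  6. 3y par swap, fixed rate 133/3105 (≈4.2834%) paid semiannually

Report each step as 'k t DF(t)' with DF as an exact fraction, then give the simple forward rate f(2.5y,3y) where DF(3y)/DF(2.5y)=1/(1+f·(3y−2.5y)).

step 1 [0.5y] bond c/2=1/200: DF=(495867/500000 − 1/200·(0))/(1+1/200) = 2467/2500 ≈ 0.986800
step 2 [1y] bond c/2=1/25: DF=(130059/125000 − 1/25·(0.986800))/(1+1/25) = 77/80 ≈ 0.962500
step 3 [1.5y] zero: DF = P = 9361/10000 ≈ 0.936100
step 4 [2y] zero: DF = P = 4577/5000 ≈ 0.915400
step 5 [2.5y] swap r/2=921/47087: DF=(1 − 921/47087·(0.986800+0.962500+0.936100+0.915400))/(1+921/47087) = 9079/10000 ≈ 0.907900
step 6 [3y] swap r/2=133/6210: DF=(1 − 133/6210·(0.986800+0.962500+0.936100+0.915400+0.907900))/(1+133/6210) = 8803/10000 ≈ 0.880300

1 1/2 2467/2500
2 1 77/80
3 3/2 9361/10000
4 2 4577/5000
5 5/2 9079/10000
6 3 8803/10000
f(2.5y,3y) = ((9079/10000)/(8803/10000) − 1)/(1/2) = 552/8803 ≈ 6.2706%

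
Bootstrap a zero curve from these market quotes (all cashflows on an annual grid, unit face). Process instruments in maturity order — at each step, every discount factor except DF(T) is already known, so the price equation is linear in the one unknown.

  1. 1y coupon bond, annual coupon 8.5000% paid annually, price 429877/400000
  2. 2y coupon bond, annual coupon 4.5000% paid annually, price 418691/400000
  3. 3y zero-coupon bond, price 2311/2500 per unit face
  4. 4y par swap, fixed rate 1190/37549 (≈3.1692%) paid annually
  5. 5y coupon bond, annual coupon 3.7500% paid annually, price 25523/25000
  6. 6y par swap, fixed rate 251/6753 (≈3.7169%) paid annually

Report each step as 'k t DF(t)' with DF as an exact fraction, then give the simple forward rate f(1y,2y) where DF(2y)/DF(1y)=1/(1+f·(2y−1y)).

step 1 [1y] bond c/1=17/200: DF=(429877/400000 − 17/200·(0))/(1+17/200) = 1981/2000 ≈ 0.990500
step 2 [2y] bond c/1=9/200: DF=(418691/400000 − 9/200·(0.990500))/(1+9/200) = 959/1000 ≈ 0.959000
step 3 [3y] zero: DF = P = 2311/2500 ≈ 0.924400
step 4 [4y] swap r/1=1190/37549: DF=(1 − 1190/37549·(0.990500+0.959000+0.924400))/(1+1190/37549) = 881/1000 ≈ 0.881000
step 5 [5y] bond c/1=3/80: DF=(25523/25000 − 3/80·(0.990500+0.959000+0.924400+0.881000))/(1+3/80) = 8483/10000 ≈ 0.848300
step 6 [6y] swap r/1=251/6753: DF=(1 − 251/6753·(0.990500+0.959000+0.924400+0.881000+0.848300))/(1+251/6753) = 999/1250 ≈ 0.799200

1 1 1981/2000
2 2 959/1000
3 3 2311/2500
4 4 881/1000
5 5 8483/10000
6 6 999/1250
f(1y,2y) = ((1981/2000)/(959/1000) − 1)/(1) = 9/274 ≈ 3.2847%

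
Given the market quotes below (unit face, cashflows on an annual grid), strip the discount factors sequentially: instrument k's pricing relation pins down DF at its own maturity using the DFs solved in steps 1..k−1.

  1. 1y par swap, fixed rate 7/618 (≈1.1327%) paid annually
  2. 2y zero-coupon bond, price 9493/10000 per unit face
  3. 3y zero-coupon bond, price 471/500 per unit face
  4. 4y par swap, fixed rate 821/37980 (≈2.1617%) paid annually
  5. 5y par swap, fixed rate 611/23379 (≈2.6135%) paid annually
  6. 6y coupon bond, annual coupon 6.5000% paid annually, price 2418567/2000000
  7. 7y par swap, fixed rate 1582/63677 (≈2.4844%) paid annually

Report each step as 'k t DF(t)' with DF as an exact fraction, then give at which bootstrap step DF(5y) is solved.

1 1 618/625
2 2 9493/10000
3 3 471/500
4 4 9179/10000
5 5 4389/5000
6 6 8501/10000
7 7 4209/5000
DF(5y) is solved at step 5

step 1 [1y] swap r/1=7/618: DF=(1 − 7/618·(0))/(1+7/618) = 618/625 ≈ 0.988800
step 2 [2y] zero: DF = P = 9493/10000 ≈ 0.949300
step 3 [3y] zero: DF = P = 471/500 ≈ 0.942000
step 4 [4y] swap r/1=821/37980: DF=(1 − 821/37980·(0.988800+0.949300+0.942000))/(1+821/37980) = 9179/10000 ≈ 0.917900
step 5 [5y] swap r/1=611/23379: DF=(1 − 611/23379·(0.988800+0.949300+0.942000+0.917900))/(1+611/23379) = 4389/5000 ≈ 0.877800
step 6 [6y] bond c/1=13/200: DF=(2418567/2000000 − 13/200·(0.988800+0.949300+0.942000+0.917900+0.877800))/(1+13/200) = 8501/10000 ≈ 0.850100
step 7 [7y] swap r/1=1582/63677: DF=(1 − 1582/63677·(0.988800+0.949300+0.942000+0.917900+0.877800+0.850100))/(1+1582/63677) = 4209/5000 ≈ 0.841800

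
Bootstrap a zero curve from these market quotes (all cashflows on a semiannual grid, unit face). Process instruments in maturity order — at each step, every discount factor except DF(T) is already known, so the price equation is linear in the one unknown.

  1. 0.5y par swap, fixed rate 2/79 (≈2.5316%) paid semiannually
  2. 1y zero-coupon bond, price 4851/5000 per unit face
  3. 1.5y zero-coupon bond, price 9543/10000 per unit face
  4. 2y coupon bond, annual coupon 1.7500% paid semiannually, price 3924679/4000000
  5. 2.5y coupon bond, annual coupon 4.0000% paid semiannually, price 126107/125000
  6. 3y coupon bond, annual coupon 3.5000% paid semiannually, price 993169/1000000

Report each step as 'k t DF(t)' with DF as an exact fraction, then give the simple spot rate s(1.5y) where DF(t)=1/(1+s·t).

step 1 [0.5y] swap r/2=1/79: DF=(1 − 1/79·(0))/(1+1/79) = 79/80 ≈ 0.987500
step 2 [1y] zero: DF = P = 4851/5000 ≈ 0.970200
step 3 [1.5y] zero: DF = P = 9543/10000 ≈ 0.954300
step 4 [2y] bond c/2=7/800: DF=(3924679/4000000 − 7/800·(0.987500+0.970200+0.954300))/(1+7/800) = 4737/5000 ≈ 0.947400
step 5 [2.5y] bond c/2=1/50: DF=(126107/125000 − 1/50·(0.987500+0.970200+0.954300+0.947400))/(1+1/50) = 4567/5000 ≈ 0.913400
step 6 [3y] bond c/2=7/400: DF=(993169/1000000 − 7/400·(0.987500+0.970200+0.954300+0.947400+0.913400))/(1+7/400) = 447/500 ≈ 0.894000

1 1/2 79/80
2 1 4851/5000
3 3/2 9543/10000
4 2 4737/5000
5 5/2 4567/5000
6 3 447/500
s(1.5y) = (1/(9543/10000) − 1)/(3/2) = 914/28629 ≈ 3.1926%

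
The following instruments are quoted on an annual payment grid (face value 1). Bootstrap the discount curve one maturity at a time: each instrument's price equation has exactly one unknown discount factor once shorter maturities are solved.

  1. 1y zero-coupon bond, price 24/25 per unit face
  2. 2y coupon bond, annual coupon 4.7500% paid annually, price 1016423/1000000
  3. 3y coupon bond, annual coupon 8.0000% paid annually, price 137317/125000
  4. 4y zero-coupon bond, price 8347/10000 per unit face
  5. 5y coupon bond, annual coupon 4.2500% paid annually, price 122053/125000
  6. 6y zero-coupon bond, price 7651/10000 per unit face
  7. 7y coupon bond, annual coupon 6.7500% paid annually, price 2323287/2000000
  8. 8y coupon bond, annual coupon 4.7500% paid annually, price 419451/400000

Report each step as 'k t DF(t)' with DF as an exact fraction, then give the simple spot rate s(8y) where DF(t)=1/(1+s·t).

step 1 [1y] zero: DF = P = 24/25 ≈ 0.960000
step 2 [2y] bond c/1=19/400: DF=(1016423/1000000 − 19/400·(0.960000))/(1+19/400) = 2317/2500 ≈ 0.926800
step 3 [3y] bond c/1=2/25: DF=(137317/125000 − 2/25·(0.960000+0.926800))/(1+2/25) = 4387/5000 ≈ 0.877400
step 4 [4y] zero: DF = P = 8347/10000 ≈ 0.834700
step 5 [5y] bond c/1=17/400: DF=(122053/125000 − 17/400·(0.960000+0.926800+0.877400+0.834700))/(1+17/400) = 7899/10000 ≈ 0.789900
step 6 [6y] zero: DF = P = 7651/10000 ≈ 0.765100
step 7 [7y] bond c/1=27/400: DF=(2323287/2000000 − 27/400·(0.960000+0.926800+0.877400+0.834700+0.789900+0.765100))/(1+27/400) = 7623/10000 ≈ 0.762300
step 8 [8y] bond c/1=19/400: DF=(419451/400000 − 19/400·(0.960000+0.926800+0.877400+0.834700+0.789900+0.765100+0.762300))/(1+19/400) = 458/625 ≈ 0.732800

1 1 24/25
2 2 2317/2500
3 3 4387/5000
4 4 8347/10000
5 5 7899/10000
6 6 7651/10000
7 7 7623/10000
8 8 458/625
s(8y) = (1/(458/625) − 1)/(8) = 167/3664 ≈ 4.5579%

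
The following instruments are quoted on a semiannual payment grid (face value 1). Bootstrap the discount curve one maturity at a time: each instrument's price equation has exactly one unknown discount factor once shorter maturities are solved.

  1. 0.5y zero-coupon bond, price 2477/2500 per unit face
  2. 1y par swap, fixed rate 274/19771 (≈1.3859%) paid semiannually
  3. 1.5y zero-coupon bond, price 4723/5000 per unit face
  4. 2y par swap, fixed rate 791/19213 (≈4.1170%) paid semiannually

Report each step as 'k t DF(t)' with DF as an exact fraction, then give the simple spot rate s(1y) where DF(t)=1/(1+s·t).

1 1/2 2477/2500
2 1 9863/10000
3 3/2 4723/5000
4 2 9209/10000
s(1y) = (1/(9863/10000) − 1)/(1) = 137/9863 ≈ 1.3890%

step 1 [0.5y] zero: DF = P = 2477/2500 ≈ 0.990800
step 2 [1y] swap r/2=137/19771: DF=(1 − 137/19771·(0.990800))/(1+137/19771) = 9863/10000 ≈ 0.986300
step 3 [1.5y] zero: DF = P = 4723/5000 ≈ 0.944600
step 4 [2y] swap r/2=791/38426: DF=(1 − 791/38426·(0.990800+0.986300+0.944600))/(1+791/38426) = 9209/10000 ≈ 0.920900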